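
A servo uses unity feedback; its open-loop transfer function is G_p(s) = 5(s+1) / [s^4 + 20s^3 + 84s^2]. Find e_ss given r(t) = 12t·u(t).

0

Lowest-order denominator term is 84s^2, so the open loop has 2 poles at the origin → type 2 system.
A type-2 system has K_v = ∞, so it tracks a ramp input with zero steady-state error.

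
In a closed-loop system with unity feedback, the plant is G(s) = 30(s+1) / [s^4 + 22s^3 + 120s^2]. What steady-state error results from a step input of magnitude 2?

0

Factoring s^2 from the denominator leaves a polynomial with constant term 120, so the system is type 2.
K_p = ∞ for a type-2 system; e_ss to a step is zero.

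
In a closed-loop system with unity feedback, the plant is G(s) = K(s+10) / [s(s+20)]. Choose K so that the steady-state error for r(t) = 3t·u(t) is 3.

2

G(s) has one factor of s in the denominator, so the system is type 1.
K_v = lim_{s→0} s·G(s) = K·10 / (20) = 0.5·K.
e_ss = 3/K_v = 3 ⇒ K_v = 1 ⇒ K = 1/0.5 = 2.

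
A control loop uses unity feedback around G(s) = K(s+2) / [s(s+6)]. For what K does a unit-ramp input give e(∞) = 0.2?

15

The open loop has one pole at the origin → type 1 system.
K_v = lim_{s→0} s·G(s) = K·2 / (6) = (1/3)·K.
e_ss = 1/K_v = 0.2 ⇒ K_v = 5 ⇒ K = 5/(1/3) = 15.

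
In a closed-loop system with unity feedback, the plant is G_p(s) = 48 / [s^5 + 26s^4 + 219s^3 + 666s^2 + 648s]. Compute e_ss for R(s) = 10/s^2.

135

Lowest-order denominator term is 648s, so the open loop has 1 pole at the origin → type 1 system.
K_v = lim_{s→0} s·G_p(s) = 48 / 648 = 2/27.
e_ss = 10/K_v = 10/(2/27) = 135.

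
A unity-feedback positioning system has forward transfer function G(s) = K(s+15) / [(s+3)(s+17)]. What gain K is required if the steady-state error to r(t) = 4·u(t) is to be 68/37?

No free integrators in G(s): this is a type 0 system.
K_p = lim_{s→0} G(s) = K·15 / (3·17) = (5/17)·K.
e_ss = 4/(1 + K_p) = 68/37 ⇒ 1 + (5/17)·K = 37/17 ⇒ K = 4.

4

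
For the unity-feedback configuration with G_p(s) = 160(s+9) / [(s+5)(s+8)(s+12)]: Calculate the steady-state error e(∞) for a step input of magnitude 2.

G_p(s) has no factors of s in the denominator, so the system is type 0.
K_p = lim_{s→0} G_p(s) = 160·9 / (5·8·12) = 3.
e_ss = 2/(1 + K_p) = 2/4 = 0.5.

0.5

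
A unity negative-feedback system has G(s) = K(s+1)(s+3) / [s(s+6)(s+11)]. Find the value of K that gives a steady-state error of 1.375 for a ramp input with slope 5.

System type = 1 (one pole at s=0).
K_v = lim_{s→0} s·G(s) = K·1·3 / (6·11) = (1/22)·K.
e_ss = 5/K_v = 1.375 ⇒ K_v = 40/11 ⇒ K = (40/11)/(1/22) = 80.

80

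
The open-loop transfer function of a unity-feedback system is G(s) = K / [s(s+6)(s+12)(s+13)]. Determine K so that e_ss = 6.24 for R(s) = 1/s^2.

150

One free integrator in G(s): this is a type 1 system.
K_v = lim_{s→0} s·G(s) = K / (6·12·13) = (1/936)·K.
e_ss = 1/K_v = 6.24 ⇒ K_v = 25/156 ⇒ K = (25/156)/(1/936) = 150.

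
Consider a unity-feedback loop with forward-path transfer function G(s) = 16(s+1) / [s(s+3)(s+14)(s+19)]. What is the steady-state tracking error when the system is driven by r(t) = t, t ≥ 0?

49.875

G(s) has one factor of s in the denominator, so the system is type 1.
K_v = lim_{s→0} s·G(s) = 16·1 / (3·14·19) = 8/399.
e_ss = 1/K_v = 1/(8/399) = 49.875.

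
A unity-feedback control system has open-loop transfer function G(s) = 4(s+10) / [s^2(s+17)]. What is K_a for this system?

40/17

System type = 2 (two poles at s=0).
K_a = lim_{s→0} s^2·G(s) = 4·10 / (17) = 40/17.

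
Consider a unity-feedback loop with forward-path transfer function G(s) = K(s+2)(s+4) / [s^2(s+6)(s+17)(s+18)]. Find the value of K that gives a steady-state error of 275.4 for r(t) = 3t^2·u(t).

5

G(s) has two factors of s in the denominator, so the system is type 2.
K_a = lim_{s→0} s^2·G(s) = K·2·4 / (6·17·18) = (2/459)·K.
e_ss = 6/K_a = 275.4 ⇒ K_a = 10/459 ⇒ K = (10/459)/(2/459) = 5.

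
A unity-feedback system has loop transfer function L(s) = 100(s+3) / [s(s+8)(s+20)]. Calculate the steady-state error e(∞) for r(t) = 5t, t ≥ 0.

8/3

System type = 1 (one pole at s=0).
K_v = lim_{s→0} s·L(s) = 100·3 / (8·20) = 1.875.
e_ss = 5/K_v = 5/1.875 = 8/3.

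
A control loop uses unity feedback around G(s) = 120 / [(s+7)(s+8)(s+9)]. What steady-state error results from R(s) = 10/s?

105/13

G(s) has no factors of s in the denominator, so the system is type 0.
K_p = lim_{s→0} G(s) = 120 / (7·8·9) = 5/21.
e_ss = 10/(1 + K_p) = 10/(26/21) = 105/13.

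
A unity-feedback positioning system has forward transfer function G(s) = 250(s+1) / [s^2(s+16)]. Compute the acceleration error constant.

G(s) has two factors of s in the denominator, so the system is type 2.
K_a = lim_{s→0} s^2·G(s) = 250·1 / (16) = 15.625.

15.625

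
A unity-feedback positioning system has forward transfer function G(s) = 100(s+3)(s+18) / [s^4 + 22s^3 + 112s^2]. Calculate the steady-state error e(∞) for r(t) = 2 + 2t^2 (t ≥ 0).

The denominator has no term below 112s^2 — 2 poles at s=0, type 2. Taking each input component in turn:
  • 2: tracked with zero error.
  • 2t^2: e_ss = 4/K_a with K_a=675/14 → 56/675.
Total e_ss = 56/675.

56/675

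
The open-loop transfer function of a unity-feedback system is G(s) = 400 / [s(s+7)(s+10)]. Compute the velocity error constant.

One free integrator in G(s): this is a type 1 system.
K_v = lim_{s→0} s·G(s) = 400 / (7·10) = 40/7.

40/7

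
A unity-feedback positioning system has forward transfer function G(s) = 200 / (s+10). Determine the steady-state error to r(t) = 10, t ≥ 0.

10/21

The open loop has no poles at the origin → type 0 system.
K_p = lim_{s→0} G(s) = 200 / (10) = 20.
e_ss = 10/(1 + K_p) = 10/21.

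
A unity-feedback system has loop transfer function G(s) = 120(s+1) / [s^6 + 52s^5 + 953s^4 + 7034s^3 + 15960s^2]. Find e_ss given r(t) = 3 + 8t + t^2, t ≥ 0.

Lowest-order denominator term is 15960s^2, so the open loop has 2 poles at the origin → type 2 system. By superposition:
  • 3: tracked with zero error.
  • 8t: tracked with zero error.
  • t^2: e_ss = 2/K_a with K_a=1/133 → 266.
Total e_ss = 266.

266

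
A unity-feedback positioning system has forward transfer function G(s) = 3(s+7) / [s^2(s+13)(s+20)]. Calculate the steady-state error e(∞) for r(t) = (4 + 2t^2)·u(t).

System type = 2 (two poles at s=0). Taking each input component in turn:
  • 4: tracked with zero error.
  • 2t^2: e_ss = 4/K_a with K_a=21/260 → 1040/21.
Total e_ss = 1040/21.

1040/21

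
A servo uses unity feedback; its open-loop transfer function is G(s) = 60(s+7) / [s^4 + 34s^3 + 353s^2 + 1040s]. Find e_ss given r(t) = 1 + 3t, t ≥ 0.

Factoring s from the denominator leaves a polynomial with constant term 1040, so the system is type 1. By superposition:
  • 1: tracked with zero error.
  • 3t: e_ss = 3/K_v with K_v=21/52 → 52/7.
Total e_ss = 52/7.

52/7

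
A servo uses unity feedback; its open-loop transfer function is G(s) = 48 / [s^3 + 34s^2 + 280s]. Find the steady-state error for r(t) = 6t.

Factoring s from the denominator leaves a polynomial with constant term 280, so the system is type 1.
K_v = lim_{s→0} s·G(s) = 48 / 280 = 6/35.
e_ss = 6/K_v = 6/(6/35) = 35.

35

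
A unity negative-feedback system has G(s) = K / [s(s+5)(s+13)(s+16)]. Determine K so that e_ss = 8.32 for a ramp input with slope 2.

250

G(s) has one factor of s in the denominator, so the system is type 1.
K_v = lim_{s→0} s·G(s) = K / (5·13·16) = (1/1040)·K.
e_ss = 2/K_v = 8.32 ⇒ K_v = 25/104 ⇒ K = (25/104)/(1/1040) = 250.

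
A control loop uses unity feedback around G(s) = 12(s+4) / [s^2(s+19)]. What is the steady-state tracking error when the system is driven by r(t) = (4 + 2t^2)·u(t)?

19/12

G(s) has two factors of s in the denominator, so the system is type 2. By superposition:
  • 4: tracked with zero error.
  • 2t^2: e_ss = 4/K_a with K_a=48/19 → 19/12.
Total e_ss = 19/12.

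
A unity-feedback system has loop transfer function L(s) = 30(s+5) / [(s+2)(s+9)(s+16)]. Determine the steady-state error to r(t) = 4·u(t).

The open loop has no poles at the origin → type 0 system.
K_p = lim_{s→0} L(s) = 30·5 / (2·9·16) = 25/48.
e_ss = 4/(1 + K_p) = 4/(73/48) = 192/73.

192/73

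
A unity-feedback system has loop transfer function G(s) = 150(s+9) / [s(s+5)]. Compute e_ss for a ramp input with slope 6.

1/45

System type = 1 (one pole at s=0).
K_v = lim_{s→0} s·G(s) = 150·9 / (5) = 270.
e_ss = 6/K_v = 6/270 = 1/45.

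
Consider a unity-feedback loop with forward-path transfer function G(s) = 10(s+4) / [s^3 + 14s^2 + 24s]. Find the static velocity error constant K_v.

5/3

The denominator has no term below 24s — 1 pole at s=0, type 1.
K_v = lim_{s→0} s·G(s) = 10·4 / 24 = 5/3.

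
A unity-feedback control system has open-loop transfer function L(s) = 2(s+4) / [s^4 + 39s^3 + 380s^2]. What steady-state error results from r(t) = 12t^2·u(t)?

The denominator has no term below 380s^2 — 2 poles at s=0, type 2.
K_a = lim_{s→0} s^2·L(s) = 2·4 / 380 = 2/95.
r(t) = 12t^2 gives R(s) = 24/s^3.
e_ss = 24/K_a = 24/(2/95) = 1140.

1140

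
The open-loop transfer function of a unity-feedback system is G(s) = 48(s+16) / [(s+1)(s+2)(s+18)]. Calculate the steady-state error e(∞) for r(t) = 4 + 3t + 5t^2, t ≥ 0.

infinity

No free integrators in G(s): this is a type 0 system. By superposition:
  • 4: e_ss = 4/(1+K_p) with K_p=64/3 → 12/67.
  • 3t: a type-0 system cannot track it, e_ss → ∞.
  • 5t^2: a type-0 system cannot track it, e_ss → ∞.
The unbounded component dominates.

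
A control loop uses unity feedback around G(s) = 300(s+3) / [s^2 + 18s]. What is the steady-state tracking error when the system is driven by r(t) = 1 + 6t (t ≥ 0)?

The denominator has no term below 18s — 1 pole at s=0, type 1. Taking each input component in turn:
  • 1: tracked with zero error.
  • 6t: e_ss = 6/K_v with K_v=50 → 0.12.
Total e_ss = 0.12.

0.12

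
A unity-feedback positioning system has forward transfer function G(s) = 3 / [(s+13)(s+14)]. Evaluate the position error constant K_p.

3/182

No free integrators in G(s): this is a type 0 system.
K_p = lim_{s→0} G(s) = 3 / (13·14) = 3/182.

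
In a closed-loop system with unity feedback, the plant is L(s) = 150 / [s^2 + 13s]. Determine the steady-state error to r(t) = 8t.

52/75

Factoring s from the denominator leaves a polynomial with constant term 13, so the system is type 1.
K_v = lim_{s→0} s·L(s) = 150 / 13 = 150/13.
e_ss = 8/K_v = 8/(150/13) = 52/75.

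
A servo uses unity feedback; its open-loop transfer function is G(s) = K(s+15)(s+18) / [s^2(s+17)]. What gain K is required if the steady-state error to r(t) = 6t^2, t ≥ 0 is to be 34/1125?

The open loop has two poles at the origin → type 2 system.
K_a = lim_{s→0} s^2·G(s) = K·15·18 / (17) = (270/17)·K.
e_ss = 12/K_a = 34/1125 ⇒ K_a = 6750/17 ⇒ K = (6750/17)/(270/17) = 25.

25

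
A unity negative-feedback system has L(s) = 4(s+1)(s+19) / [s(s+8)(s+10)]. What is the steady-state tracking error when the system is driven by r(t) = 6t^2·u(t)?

One free integrator in L(s): this is a type 1 system.
For a type-1 system K_a = 0, so e_ss to a parabolic input is unbounded.

infinity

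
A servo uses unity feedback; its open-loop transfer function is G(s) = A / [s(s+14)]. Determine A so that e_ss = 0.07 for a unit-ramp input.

200

The open loop has one pole at the origin → type 1 system.
K_v = lim_{s→0} s·G(s) = A / (14) = (1/14)·A.
e_ss = 1/K_v = 0.07 ⇒ K_v = 100/7 ⇒ A = (100/7)/(1/14) = 200.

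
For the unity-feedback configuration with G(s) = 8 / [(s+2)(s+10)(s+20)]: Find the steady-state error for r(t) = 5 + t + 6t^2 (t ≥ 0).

infinity

G(s) has no factors of s in the denominator, so the system is type 0. Treating each term separately:
  • 5: e_ss = 5/(1+K_p) with K_p=0.02 → 250/51.
  • t: a type-0 system cannot track it, e_ss → ∞.
  • 6t^2: a type-0 system cannot track it, e_ss → ∞.
The unbounded component dominates.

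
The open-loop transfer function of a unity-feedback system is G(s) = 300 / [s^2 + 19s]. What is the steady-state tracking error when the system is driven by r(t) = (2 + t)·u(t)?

19/300

Factoring s from the denominator leaves a polynomial with constant term 19, so the system is type 1. By superposition:
  • 2: tracked with zero error.
  • t: e_ss = 1/K_v with K_v=300/19 → 19/300.
Total e_ss = 19/300.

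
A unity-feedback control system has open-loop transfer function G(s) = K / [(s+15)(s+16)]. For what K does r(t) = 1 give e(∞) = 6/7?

40

No free integrators in G(s): this is a type 0 system.
K_p = lim_{s→0} G(s) = K / (15·16) = (1/240)·K.
e_ss = 1/(1 + K_p) = 6/7 ⇒ 1 + (1/240)·K = 7/6 ⇒ K = 40.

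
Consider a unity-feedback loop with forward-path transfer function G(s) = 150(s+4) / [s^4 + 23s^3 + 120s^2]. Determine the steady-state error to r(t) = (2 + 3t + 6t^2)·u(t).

Lowest-order denominator term is 120s^2, so the open loop has 2 poles at the origin → type 2 system. Taking each input component in turn:
  • 2: tracked with zero error.
  • 3t: tracked with zero error.
  • 6t^2: e_ss = 12/K_a with K_a=5 → 2.4.
Total e_ss = 2.4.

2.4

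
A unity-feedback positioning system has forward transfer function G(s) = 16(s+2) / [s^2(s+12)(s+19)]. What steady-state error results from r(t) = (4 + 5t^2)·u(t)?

71.25

G(s) has two factors of s in the denominator, so the system is type 2. By superposition:
  • 4: tracked with zero error.
  • 5t^2: e_ss = 10/K_a with K_a=8/57 → 71.25.
Total e_ss = 71.25.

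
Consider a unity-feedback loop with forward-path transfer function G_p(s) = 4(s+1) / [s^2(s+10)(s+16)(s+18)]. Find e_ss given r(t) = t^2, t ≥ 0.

1440

Two free integrators in G_p(s): this is a type 2 system.
K_a = lim_{s→0} s^2·G_p(s) = 4·1 / (10·16·18) = 1/720.
r(t) = t^2 gives R(s) = 2/s^3.
e_ss = 2/K_a = 2/(1/720) = 1440.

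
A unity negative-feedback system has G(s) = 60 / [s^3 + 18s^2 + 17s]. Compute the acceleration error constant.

Lowest-order denominator term is 17s, so the open loop has 1 pole at the origin → type 1 system.
K_a = lim_{s→0} s^2·G(s) = 0 (the extra factor of s kills the finite limit).

0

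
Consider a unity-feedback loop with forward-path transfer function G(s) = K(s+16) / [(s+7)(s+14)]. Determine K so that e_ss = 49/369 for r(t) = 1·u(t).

System type = 0 (no poles at s=0).
K_p = lim_{s→0} G(s) = K·16 / (7·14) = (8/49)·K.
e_ss = 1/(1 + K_p) = 49/369 ⇒ 1 + (8/49)·K = 369/49 ⇒ K = 40.

40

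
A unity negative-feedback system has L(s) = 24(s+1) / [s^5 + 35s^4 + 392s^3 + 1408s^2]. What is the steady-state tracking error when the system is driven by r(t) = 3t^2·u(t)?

352

Factoring s^2 from the denominator leaves a polynomial with constant term 1408, so the system is type 2.
K_a = lim_{s→0} s^2·L(s) = 24·1 / 1408 = 3/176.
r(t) = 3t^2 gives R(s) = 6/s^3.
e_ss = 6/K_a = 6/(3/176) = 352.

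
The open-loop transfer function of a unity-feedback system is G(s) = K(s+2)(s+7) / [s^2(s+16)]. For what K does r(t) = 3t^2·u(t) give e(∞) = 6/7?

System type = 2 (two poles at s=0).
K_a = lim_{s→0} s^2·G(s) = K·2·7 / (16) = 0.875·K.
e_ss = 6/K_a = 6/7 ⇒ K_a = 7 ⇒ K = 7/0.875 = 8.

8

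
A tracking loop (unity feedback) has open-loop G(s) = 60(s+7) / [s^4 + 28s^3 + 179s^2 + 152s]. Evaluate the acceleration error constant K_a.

Lowest-order denominator term is 152s, so the open loop has 1 pole at the origin → type 1 system.
K_a = lim_{s→0} s^2·G(s) = 0 (the extra factor of s kills the finite limit).

0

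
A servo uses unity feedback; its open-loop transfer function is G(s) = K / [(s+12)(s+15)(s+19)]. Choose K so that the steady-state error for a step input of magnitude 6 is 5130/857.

G(s) has no factors of s in the denominator, so the system is type 0.
K_p = lim_{s→0} G(s) = K / (12·15·19) = (1/3420)·K.
e_ss = 6/(1 + K_p) = 5130/857 ⇒ 1 + (1/3420)·K = 857/855 ⇒ K = 8.

8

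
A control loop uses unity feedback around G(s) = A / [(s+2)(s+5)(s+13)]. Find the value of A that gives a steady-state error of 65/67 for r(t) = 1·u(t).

No free integrators in G(s): this is a type 0 system.
K_p = lim_{s→0} G(s) = A / (2·5·13) = (1/130)·A.
e_ss = 1/(1 + K_p) = 65/67 ⇒ 1 + (1/130)·A = 67/65 ⇒ A = 4.

4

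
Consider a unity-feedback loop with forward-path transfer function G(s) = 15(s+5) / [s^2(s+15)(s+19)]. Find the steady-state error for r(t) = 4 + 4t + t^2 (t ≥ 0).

G(s) has two factors of s in the denominator, so the system is type 2. Taking each input component in turn:
  • 4: tracked with zero error.
  • 4t: tracked with zero error.
  • t^2: e_ss = 2/K_a with K_a=5/19 → 7.6.
Total e_ss = 7.6.

7.6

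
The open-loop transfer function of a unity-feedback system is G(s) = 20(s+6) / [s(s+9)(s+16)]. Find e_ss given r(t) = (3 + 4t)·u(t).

One free integrator in G(s): this is a type 1 system. Treating each term separately:
  • 3: tracked with zero error.
  • 4t: e_ss = 4/K_v with K_v=5/6 → 4.8.
Total e_ss = 4.8.

4.8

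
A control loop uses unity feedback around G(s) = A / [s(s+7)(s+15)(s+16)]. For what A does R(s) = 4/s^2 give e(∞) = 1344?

5

System type = 1 (one pole at s=0).
K_v = lim_{s→0} s·G(s) = A / (7·15·16) = (1/1680)·A.
e_ss = 4/K_v = 1344 ⇒ K_v = 1/336 ⇒ A = (1/336)/(1/1680) = 5.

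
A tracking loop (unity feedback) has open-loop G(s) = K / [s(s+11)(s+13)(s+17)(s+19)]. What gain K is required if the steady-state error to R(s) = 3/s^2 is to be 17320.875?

System type = 1 (one pole at s=0).
K_v = lim_{s→0} s·G(s) = K / (11·13·17·19) = (1/46189)·K.
e_ss = 3/K_v = 17320.875 ⇒ K_v = 8/46189 ⇒ K = (8/46189)/(1/46189) = 8.

8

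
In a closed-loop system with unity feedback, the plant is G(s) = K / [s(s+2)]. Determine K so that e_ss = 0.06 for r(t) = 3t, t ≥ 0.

The open loop has one pole at the origin → type 1 system.
K_v = lim_{s→0} s·G(s) = K / (2) = 0.5·K.
e_ss = 3/K_v = 0.06 ⇒ K_v = 50 ⇒ K = 50/0.5 = 100.

100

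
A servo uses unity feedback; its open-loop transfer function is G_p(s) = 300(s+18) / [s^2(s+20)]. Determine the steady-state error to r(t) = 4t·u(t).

The open loop has two poles at the origin → type 2 system.
K_v = ∞ for a type-2 system; e_ss to a ramp is zero.

0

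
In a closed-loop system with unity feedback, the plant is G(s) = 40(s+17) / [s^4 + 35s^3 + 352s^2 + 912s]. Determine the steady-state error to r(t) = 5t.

114/17

The denominator has no term below 912s — 1 pole at s=0, type 1.
K_v = lim_{s→0} s·G(s) = 40·17 / 912 = 85/114.
e_ss = 5/K_v = 5/(85/114) = 114/17.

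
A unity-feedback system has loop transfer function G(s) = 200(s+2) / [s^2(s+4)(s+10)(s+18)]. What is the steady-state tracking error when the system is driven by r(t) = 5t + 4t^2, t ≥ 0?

Two free integrators in G(s): this is a type 2 system. By superposition:
  • 5t: tracked with zero error.
  • 4t^2: e_ss = 8/K_a with K_a=5/9 → 14.4.
Total e_ss = 14.4.

14.4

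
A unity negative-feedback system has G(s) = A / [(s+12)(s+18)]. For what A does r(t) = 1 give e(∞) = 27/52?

No free integrators in G(s): this is a type 0 system.
K_p = lim_{s→0} G(s) = A / (12·18) = (1/216)·A.
e_ss = 1/(1 + K_p) = 27/52 ⇒ 1 + (1/216)·A = 52/27 ⇒ A = 200.

200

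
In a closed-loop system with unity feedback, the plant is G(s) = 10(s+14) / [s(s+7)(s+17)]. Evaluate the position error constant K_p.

K_p = lim_{s→0} G(s); with 1 pole at the origin the limit diverges, so K_p = ∞.

infinity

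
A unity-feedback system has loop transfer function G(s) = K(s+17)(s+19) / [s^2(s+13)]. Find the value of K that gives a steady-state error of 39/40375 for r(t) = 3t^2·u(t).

System type = 2 (two poles at s=0).
K_a = lim_{s→0} s^2·G(s) = K·17·19 / (13) = (323/13)·K.
e_ss = 6/K_a = 39/40375 ⇒ K_a = 80750/13 ⇒ K = (80750/13)/(323/13) = 250.

250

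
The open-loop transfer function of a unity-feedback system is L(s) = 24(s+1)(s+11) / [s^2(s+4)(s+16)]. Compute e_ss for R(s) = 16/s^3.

128/33

L(s) has two factors of s in the denominator, so the system is type 2.
K_a = lim_{s→0} s^2·L(s) = 24·1·11 / (4·16) = 4.125.
r(t) = 8t^2 gives R(s) = 16/s^3.
e_ss = 16/K_a = 16/4.125 = 128/33.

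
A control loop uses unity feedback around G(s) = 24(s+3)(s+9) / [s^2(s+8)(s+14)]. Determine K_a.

G(s) has two factors of s in the denominator, so the system is type 2.
K_a = lim_{s→0} s^2·G(s) = 24·3·9 / (8·14) = 81/14.

81/14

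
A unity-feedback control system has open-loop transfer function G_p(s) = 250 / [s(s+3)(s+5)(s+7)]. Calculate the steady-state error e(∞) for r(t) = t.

G_p(s) has one factor of s in the denominator, so the system is type 1.
K_v = lim_{s→0} s·G_p(s) = 250 / (3·5·7) = 50/21.
e_ss = 1/K_v = 1/(50/21) = 0.42.

0.42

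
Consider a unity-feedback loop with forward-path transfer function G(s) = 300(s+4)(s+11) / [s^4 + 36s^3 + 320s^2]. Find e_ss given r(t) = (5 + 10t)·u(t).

Lowest-order denominator term is 320s^2, so the open loop has 2 poles at the origin → type 2 system. Taking each input component in turn:
  • 5: tracked with zero error.
  • 10t: tracked with zero error.
Total e_ss = 0.

0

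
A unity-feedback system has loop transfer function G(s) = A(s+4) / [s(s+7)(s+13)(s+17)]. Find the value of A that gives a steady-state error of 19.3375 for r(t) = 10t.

System type = 1 (one pole at s=0).
K_v = lim_{s→0} s·G(s) = A·4 / (7·13·17) = (4/1547)·A.
e_ss = 10/K_v = 19.3375 ⇒ K_v = 800/1547 ⇒ A = (800/1547)/(4/1547) = 200.

200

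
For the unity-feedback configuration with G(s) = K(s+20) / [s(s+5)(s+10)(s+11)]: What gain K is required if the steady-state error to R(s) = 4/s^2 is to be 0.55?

One free integrator in G(s): this is a type 1 system.
K_v = lim_{s→0} s·G(s) = K·20 / (5·10·11) = (2/55)·K.
e_ss = 4/K_v = 0.55 ⇒ K_v = 80/11 ⇒ K = (80/11)/(2/55) = 200.

200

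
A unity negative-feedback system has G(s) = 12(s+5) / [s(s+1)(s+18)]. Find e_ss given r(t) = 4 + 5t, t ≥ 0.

One free integrator in G(s): this is a type 1 system. Treating each term separately:
  • 4: tracked with zero error.
  • 5t: e_ss = 5/K_v with K_v=10/3 → 1.5.
Total e_ss = 1.5.

1.5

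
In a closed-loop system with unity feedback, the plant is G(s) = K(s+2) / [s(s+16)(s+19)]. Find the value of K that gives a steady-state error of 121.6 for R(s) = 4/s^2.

G(s) has one factor of s in the denominator, so the system is type 1.
K_v = lim_{s→0} s·G(s) = K·2 / (16·19) = (1/152)·K.
e_ss = 4/K_v = 121.6 ⇒ K_v = 5/152 ⇒ K = (5/152)/(1/152) = 5.

5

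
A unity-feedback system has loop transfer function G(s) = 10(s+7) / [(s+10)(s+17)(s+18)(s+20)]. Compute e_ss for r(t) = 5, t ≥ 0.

The open loop has no poles at the origin → type 0 system.
K_p = lim_{s→0} G(s) = 10·7 / (10·17·18·20) = 7/6120.
e_ss = 5/(1 + K_p) = 5/(6127/6120) = 30600/6127.

30600/6127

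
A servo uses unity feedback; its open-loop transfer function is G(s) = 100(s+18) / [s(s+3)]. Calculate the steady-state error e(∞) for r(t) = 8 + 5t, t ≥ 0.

1/120

The open loop has one pole at the origin → type 1 system. Taking each input component in turn:
  • 8: tracked with zero error.
  • 5t: e_ss = 5/K_v with K_v=600 → 1/120.
Total e_ss = 1/120.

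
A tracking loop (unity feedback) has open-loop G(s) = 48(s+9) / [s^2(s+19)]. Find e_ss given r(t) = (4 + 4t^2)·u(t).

19/54

The open loop has two poles at the origin → type 2 system. Taking each input component in turn:
  • 4: tracked with zero error.
  • 4t^2: e_ss = 8/K_a with K_a=432/19 → 19/54.
Total e_ss = 19/54.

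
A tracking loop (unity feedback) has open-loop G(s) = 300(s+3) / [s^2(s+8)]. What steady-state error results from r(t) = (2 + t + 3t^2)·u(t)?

System type = 2 (two poles at s=0). Treating each term separately:
  • 2: tracked with zero error.
  • t: tracked with zero error.
  • 3t^2: e_ss = 6/K_a with K_a=112.5 → 4/75.
Total e_ss = 4/75.

4/75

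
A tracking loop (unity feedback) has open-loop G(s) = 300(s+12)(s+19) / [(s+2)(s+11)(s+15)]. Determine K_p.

No free integrators in G(s): this is a type 0 system.
K_p = lim_{s→0} G(s) = 300·12·19 / (2·11·15) = 2280/11.

2280/11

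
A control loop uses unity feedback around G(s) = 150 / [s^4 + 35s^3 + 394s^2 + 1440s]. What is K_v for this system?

Factoring s from the denominator leaves a polynomial with constant term 1440, so the system is type 1.
K_v = lim_{s→0} s·G(s) = 150 / 1440 = 5/48.

5/48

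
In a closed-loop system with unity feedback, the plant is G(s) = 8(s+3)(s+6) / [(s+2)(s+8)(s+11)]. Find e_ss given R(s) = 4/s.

G(s) has no factors of s in the denominator, so the system is type 0.
K_p = lim_{s→0} G(s) = 8·3·6 / (2·8·11) = 9/11.
e_ss = 4/(1 + K_p) = 4/(20/11) = 2.2.

2.2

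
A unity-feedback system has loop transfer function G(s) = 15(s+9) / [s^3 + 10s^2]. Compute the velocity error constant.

K_v = lim_{s→0} s·G(s); with 2 poles at the origin the limit diverges, so K_v = ∞.

infinity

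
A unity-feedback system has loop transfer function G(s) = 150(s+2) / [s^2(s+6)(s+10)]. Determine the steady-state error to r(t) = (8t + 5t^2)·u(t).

2

G(s) has two factors of s in the denominator, so the system is type 2. Taking each input component in turn:
  • 8t: tracked with zero error.
  • 5t^2: e_ss = 10/K_a with K_a=5 → 2.
Total e_ss = 2.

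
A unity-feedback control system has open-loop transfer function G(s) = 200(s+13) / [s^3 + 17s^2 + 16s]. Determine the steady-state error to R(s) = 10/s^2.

4/65

The denominator has no term below 16s — 1 pole at s=0, type 1.
K_v = lim_{s→0} s·G(s) = 200·13 / 16 = 162.5.
e_ss = 10/K_v = 10/162.5 = 4/65.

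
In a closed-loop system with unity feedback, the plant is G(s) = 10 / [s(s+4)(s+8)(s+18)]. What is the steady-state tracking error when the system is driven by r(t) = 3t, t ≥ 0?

172.8

The open loop has one pole at the origin → type 1 system.
K_v = lim_{s→0} s·G(s) = 10 / (4·8·18) = 5/288.
e_ss = 3/K_v = 3/(5/288) = 172.8.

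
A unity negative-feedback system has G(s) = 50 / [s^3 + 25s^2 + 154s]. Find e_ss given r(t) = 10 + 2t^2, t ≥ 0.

infinity

Factoring s from the denominator leaves a polynomial with constant term 154, so the system is type 1. Taking each input component in turn:
  • 10: tracked with zero error.
  • 2t^2: a type-1 system cannot track it, e_ss → ∞.
The unbounded component dominates.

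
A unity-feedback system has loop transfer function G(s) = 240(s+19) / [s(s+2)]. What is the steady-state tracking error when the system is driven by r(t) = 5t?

G(s) has one factor of s in the denominator, so the system is type 1.
K_v = lim_{s→0} s·G(s) = 240·19 / (2) = 2280.
e_ss = 5/K_v = 5/2280 = 1/456.

1/456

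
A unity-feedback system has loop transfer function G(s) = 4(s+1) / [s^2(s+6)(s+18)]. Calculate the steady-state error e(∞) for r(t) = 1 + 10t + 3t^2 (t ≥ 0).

162

The open loop has two poles at the origin → type 2 system. Treating each term separately:
  • 1: tracked with zero error.
  • 10t: tracked with zero error.
  • 3t^2: e_ss = 6/K_a with K_a=1/27 → 162.
Total e_ss = 162.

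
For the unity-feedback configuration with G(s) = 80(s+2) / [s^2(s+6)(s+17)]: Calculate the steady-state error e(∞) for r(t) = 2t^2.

2.55

G(s) has two factors of s in the denominator, so the system is type 2.
K_a = lim_{s→0} s^2·G(s) = 80·2 / (6·17) = 80/51.
r(t) = 2t^2 gives R(s) = 4/s^3.
e_ss = 4/K_a = 4/(80/51) = 2.55.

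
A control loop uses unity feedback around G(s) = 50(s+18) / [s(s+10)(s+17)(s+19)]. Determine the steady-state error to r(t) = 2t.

323/45

G(s) has one factor of s in the denominator, so the system is type 1.
K_v = lim_{s→0} s·G(s) = 50·18 / (10·17·19) = 90/323.
e_ss = 2/K_v = 2/(90/323) = 323/45.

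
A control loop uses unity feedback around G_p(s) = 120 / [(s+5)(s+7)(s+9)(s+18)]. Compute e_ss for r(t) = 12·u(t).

System type = 0 (no poles at s=0).
K_p = lim_{s→0} G_p(s) = 120 / (5·7·9·18) = 4/189.
e_ss = 12/(1 + K_p) = 12/(193/189) = 2268/193.

2268/193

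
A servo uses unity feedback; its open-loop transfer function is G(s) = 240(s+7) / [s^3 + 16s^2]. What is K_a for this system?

The denominator has no term below 16s^2 — 2 poles at s=0, type 2.
K_a = lim_{s→0} s^2·G(s) = 240·7 / 16 = 105.

105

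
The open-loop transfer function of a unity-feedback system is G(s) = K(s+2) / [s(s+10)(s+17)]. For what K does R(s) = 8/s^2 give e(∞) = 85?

System type = 1 (one pole at s=0).
K_v = lim_{s→0} s·G(s) = K·2 / (10·17) = (1/85)·K.
e_ss = 8/K_v = 85 ⇒ K_v = 8/85 ⇒ K = (8/85)/(1/85) = 8.

8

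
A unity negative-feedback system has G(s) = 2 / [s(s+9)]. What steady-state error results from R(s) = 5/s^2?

22.5

One free integrator in G(s): this is a type 1 system.
K_v = lim_{s→0} s·G(s) = 2 / (9) = 2/9.
e_ss = 5/K_v = 5/(2/9) = 22.5.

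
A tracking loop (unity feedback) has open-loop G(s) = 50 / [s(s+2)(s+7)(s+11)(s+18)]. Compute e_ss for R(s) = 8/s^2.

443.52

The open loop has one pole at the origin → type 1 system.
K_v = lim_{s→0} s·G(s) = 50 / (2·7·11·18) = 25/1386.
e_ss = 8/K_v = 8/(25/1386) = 443.52.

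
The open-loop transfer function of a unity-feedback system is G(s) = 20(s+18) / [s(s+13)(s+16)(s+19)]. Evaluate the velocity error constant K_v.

System type = 1 (one pole at s=0).
K_v = lim_{s→0} s·G(s) = 20·18 / (13·16·19) = 45/494.

45/494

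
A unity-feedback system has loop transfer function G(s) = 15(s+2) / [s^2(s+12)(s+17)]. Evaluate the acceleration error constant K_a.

Two free integrators in G(s): this is a type 2 system.
K_a = lim_{s→0} s^2·G(s) = 15·2 / (12·17) = 5/34.

5/34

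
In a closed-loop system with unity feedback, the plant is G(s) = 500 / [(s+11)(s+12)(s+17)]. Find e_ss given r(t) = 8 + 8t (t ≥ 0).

infinity

System type = 0 (no poles at s=0). Taking each input component in turn:
  • 8: e_ss = 8/(1+K_p) with K_p=125/561 → 2244/343.
  • 8t: a type-0 system cannot track it, e_ss → ∞.
The unbounded component dominates.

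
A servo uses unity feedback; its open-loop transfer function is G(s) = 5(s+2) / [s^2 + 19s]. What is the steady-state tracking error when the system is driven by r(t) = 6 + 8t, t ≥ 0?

15.2

The denominator has no term below 19s — 1 pole at s=0, type 1. By superposition:
  • 6: tracked with zero error.
  • 8t: e_ss = 8/K_v with K_v=10/19 → 15.2.
Total e_ss = 15.2.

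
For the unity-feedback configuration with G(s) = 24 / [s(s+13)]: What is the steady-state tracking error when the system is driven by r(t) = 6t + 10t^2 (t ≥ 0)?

infinity

G(s) has one factor of s in the denominator, so the system is type 1. Treating each term separately:
  • 6t: e_ss = 6/K_v with K_v=24/13 → 3.25.
  • 10t^2: a type-1 system cannot track it, e_ss → ∞.
The unbounded component dominates.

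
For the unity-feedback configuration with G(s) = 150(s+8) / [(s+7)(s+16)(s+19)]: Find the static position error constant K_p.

75/133

No free integrators in G(s): this is a type 0 system.
K_p = lim_{s→0} G(s) = 150·8 / (7·16·19) = 75/133.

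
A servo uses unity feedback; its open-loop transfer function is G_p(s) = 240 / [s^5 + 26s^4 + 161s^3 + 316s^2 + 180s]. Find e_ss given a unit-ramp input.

Lowest-order denominator term is 180s, so the open loop has 1 pole at the origin → type 1 system.
K_v = lim_{s→0} s·G_p(s) = 240 / 180 = 4/3.
e_ss = 1/K_v = 1/(4/3) = 0.75.

0.75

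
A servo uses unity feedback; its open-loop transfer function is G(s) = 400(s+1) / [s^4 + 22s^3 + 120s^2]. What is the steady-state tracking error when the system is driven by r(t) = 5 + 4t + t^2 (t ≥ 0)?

0.6

Lowest-order denominator term is 120s^2, so the open loop has 2 poles at the origin → type 2 system. Treating each term separately:
  • 5: tracked with zero error.
  • 4t: tracked with zero error.
  • t^2: e_ss = 2/K_a with K_a=10/3 → 0.6.
Total e_ss = 0.6.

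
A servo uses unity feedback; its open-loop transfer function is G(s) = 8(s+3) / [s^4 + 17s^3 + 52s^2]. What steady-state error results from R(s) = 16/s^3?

104/3

Factoring s^2 from the denominator leaves a polynomial with constant term 52, so the system is type 2.
K_a = lim_{s→0} s^2·G(s) = 8·3 / 52 = 6/13.
r(t) = 8t^2 gives R(s) = 16/s^3.
e_ss = 16/K_a = 16/(6/13) = 104/3.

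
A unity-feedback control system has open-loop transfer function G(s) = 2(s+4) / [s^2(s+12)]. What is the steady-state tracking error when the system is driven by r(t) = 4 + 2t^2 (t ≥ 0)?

6

G(s) has two factors of s in the denominator, so the system is type 2. Taking each input component in turn:
  • 4: tracked with zero error.
  • 2t^2: e_ss = 4/K_a with K_a=2/3 → 6.
Total e_ss = 6.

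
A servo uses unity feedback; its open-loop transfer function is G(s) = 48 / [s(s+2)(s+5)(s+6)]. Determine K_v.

0.8

The open loop has one pole at the origin → type 1 system.
K_v = lim_{s→0} s·G(s) = 48 / (2·5·6) = 0.8.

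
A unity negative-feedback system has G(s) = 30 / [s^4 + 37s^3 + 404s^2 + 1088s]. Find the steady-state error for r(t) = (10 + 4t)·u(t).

2176/15

Factoring s from the denominator leaves a polynomial with constant term 1088, so the system is type 1. Taking each input component in turn:
  • 10: tracked with zero error.
  • 4t: e_ss = 4/K_v with K_v=15/544 → 2176/15.
Total e_ss = 2176/15.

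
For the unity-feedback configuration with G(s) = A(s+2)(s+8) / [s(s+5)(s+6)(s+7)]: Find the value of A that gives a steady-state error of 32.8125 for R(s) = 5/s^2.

G(s) has one factor of s in the denominator, so the system is type 1.
K_v = lim_{s→0} s·G(s) = A·2·8 / (5·6·7) = (8/105)·A.
e_ss = 5/K_v = 32.8125 ⇒ K_v = 16/105 ⇒ A = (16/105)/(8/105) = 2.

2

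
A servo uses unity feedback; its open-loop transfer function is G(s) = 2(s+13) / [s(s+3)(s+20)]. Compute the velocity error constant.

G(s) has one factor of s in the denominator, so the system is type 1.
K_v = lim_{s→0} s·G(s) = 2·13 / (3·20) = 13/30.

13/30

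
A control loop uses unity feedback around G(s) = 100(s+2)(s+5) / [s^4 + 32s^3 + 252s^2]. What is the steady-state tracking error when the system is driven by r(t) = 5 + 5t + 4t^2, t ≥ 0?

Factoring s^2 from the denominator leaves a polynomial with constant term 252, so the system is type 2. Taking each input component in turn:
  • 5: tracked with zero error.
  • 5t: tracked with zero error.
  • 4t^2: e_ss = 8/K_a with K_a=250/63 → 2.016.
Total e_ss = 2.016.

2.016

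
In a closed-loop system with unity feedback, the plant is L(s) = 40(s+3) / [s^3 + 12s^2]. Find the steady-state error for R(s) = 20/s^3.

Lowest-order denominator term is 12s^2, so the open loop has 2 poles at the origin → type 2 system.
K_a = lim_{s→0} s^2·L(s) = 40·3 / 12 = 10.
r(t) = 10t^2 gives R(s) = 20/s^3.
e_ss = 20/K_a = 20/10 = 2.

2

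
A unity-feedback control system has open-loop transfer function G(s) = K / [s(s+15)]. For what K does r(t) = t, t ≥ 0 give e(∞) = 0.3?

One free integrator in G(s): this is a type 1 system.
K_v = lim_{s→0} s·G(s) = K / (15) = (1/15)·K.
e_ss = 1/K_v = 0.3 ⇒ K_v = 10/3 ⇒ K = (10/3)/(1/15) = 50.

50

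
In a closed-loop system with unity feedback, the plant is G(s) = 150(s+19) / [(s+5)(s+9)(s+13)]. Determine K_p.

190/39

No free integrators in G(s): this is a type 0 system.
K_p = lim_{s→0} G(s) = 150·19 / (5·9·13) = 190/39.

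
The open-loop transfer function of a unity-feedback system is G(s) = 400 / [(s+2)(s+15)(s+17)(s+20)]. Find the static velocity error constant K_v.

The open loop has no poles at the origin → type 0 system.
K_v = lim_{s→0} s·G(s) = 0 (the extra factor of s kills the finite limit).

0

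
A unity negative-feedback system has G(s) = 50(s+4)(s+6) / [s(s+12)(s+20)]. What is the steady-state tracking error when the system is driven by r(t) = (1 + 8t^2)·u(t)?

infinity

System type = 1 (one pole at s=0). Taking each input component in turn:
  • 1: tracked with zero error.
  • 8t^2: a type-1 system cannot track it, e_ss → ∞.
The unbounded component dominates.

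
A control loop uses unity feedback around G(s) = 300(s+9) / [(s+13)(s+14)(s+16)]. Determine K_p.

System type = 0 (no poles at s=0).
K_p = lim_{s→0} G(s) = 300·9 / (13·14·16) = 675/728.

675/728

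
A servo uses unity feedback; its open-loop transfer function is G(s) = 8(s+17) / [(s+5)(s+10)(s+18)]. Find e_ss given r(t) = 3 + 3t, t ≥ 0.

infinity

System type = 0 (no poles at s=0). By superposition:
  • 3: e_ss = 3/(1+K_p) with K_p=34/225 → 675/259.
  • 3t: a type-0 system cannot track it, e_ss → ∞.
The unbounded component dominates.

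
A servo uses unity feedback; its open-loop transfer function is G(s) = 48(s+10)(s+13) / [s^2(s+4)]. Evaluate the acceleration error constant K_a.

1560

System type = 2 (two poles at s=0).
K_a = lim_{s→0} s^2·G(s) = 48·10·13 / (4) = 1560.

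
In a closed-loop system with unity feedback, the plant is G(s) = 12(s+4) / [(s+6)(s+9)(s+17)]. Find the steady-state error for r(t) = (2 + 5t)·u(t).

No free integrators in G(s): this is a type 0 system. Treating each term separately:
  • 2: e_ss = 2/(1+K_p) with K_p=8/153 → 306/161.
  • 5t: a type-0 system cannot track it, e_ss → ∞.
The unbounded component dominates.

infinity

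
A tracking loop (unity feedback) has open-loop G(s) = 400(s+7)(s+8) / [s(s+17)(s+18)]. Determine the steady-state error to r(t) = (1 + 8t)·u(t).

The open loop has one pole at the origin → type 1 system. Taking each input component in turn:
  • 1: tracked with zero error.
  • 8t: e_ss = 8/K_v with K_v=11200/153 → 153/1400.
Total e_ss = 153/1400.

153/1400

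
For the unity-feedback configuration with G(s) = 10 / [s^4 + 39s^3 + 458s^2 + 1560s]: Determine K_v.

1/156

The denominator has no term below 1560s — 1 pole at s=0, type 1.
K_v = lim_{s→0} s·G(s) = 10 / 1560 = 1/156.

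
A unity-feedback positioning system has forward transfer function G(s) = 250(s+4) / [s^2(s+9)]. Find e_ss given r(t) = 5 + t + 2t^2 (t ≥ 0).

0.036

The open loop has two poles at the origin → type 2 system. Taking each input component in turn:
  • 5: tracked with zero error.
  • t: tracked with zero error.
  • 2t^2: e_ss = 4/K_a with K_a=1000/9 → 0.036.
Total e_ss = 0.036.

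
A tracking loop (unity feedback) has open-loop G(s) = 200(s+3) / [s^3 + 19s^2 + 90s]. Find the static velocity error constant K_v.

20/3

Factoring s from the denominator leaves a polynomial with constant term 90, so the system is type 1.
K_v = lim_{s→0} s·G(s) = 200·3 / 90 = 20/3.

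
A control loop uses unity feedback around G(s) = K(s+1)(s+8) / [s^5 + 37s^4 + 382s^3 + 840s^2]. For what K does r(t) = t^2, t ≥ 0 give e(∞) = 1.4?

The denominator has no term below 840s^2 — 2 poles at s=0, type 2.
K_a = lim_{s→0} s^2·G(s) = K·1·8 / 840 = (1/105)·K.
e_ss = 2/K_a = 1.4 ⇒ K_a = 10/7 ⇒ K = (10/7)/(1/105) = 150.

150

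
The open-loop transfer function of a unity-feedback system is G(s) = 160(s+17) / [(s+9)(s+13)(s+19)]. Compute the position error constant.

2720/2223

The open loop has no poles at the origin → type 0 system.
K_p = lim_{s→0} G(s) = 160·17 / (9·13·19) = 2720/2223.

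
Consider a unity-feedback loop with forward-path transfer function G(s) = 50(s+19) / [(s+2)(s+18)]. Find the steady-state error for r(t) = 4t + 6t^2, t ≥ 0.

infinity

The open loop has no poles at the origin → type 0 system. Treating each term separately:
  • 4t: a type-0 system cannot track it, e_ss → ∞.
  • 6t^2: a type-0 system cannot track it, e_ss → ∞.
The unbounded component dominates.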